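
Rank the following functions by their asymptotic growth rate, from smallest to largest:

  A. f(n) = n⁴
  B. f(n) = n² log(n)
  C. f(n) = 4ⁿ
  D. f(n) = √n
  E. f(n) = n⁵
D < B < A < E < C

Comparing growth rates:
D = √n is O(√n)
B = n² log(n) is O(n² log n)
A = n⁴ is O(n⁴)
E = n⁵ is O(n⁵)
C = 4ⁿ is O(4ⁿ)

Therefore, the order from slowest to fastest is: D < B < A < E < C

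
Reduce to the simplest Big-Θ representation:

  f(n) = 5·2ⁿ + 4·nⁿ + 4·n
Θ(nⁿ)

Order the terms by growth rate: 4·n ≺ 5·2ⁿ ≺ 4·nⁿ.
The fastest-growing term 4·nⁿ dominates as n → ∞; dropping its constant factor gives Θ(nⁿ).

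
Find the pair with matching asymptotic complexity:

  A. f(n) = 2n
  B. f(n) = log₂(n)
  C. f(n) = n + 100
A and C

Examining each function:
  A. 2n is O(n)
  B. log₂(n) is O(log n)
  C. n + 100 is O(n)

Functions A and C both have the same complexity class.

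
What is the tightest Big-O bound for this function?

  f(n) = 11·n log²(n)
O(n log² n)

The dominant term in 11·n log²(n) is 11·n log²(n), which is Θ(n log² n).
Constants are absorbed, so the tightest bound is O(n log² n).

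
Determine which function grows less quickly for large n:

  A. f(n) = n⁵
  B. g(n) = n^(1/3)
B

f(n) = n⁵ is O(n⁵), while g(n) = n^(1/3) is O(n^(1/3)).
Since O(n^(1/3)) grows slower than O(n⁵), g(n) is dominated.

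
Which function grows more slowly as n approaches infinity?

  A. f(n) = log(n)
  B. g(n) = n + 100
A

f(n) = log(n) is O(log n), while g(n) = n + 100 is O(n).
Since O(log n) grows slower than O(n), f(n) is dominated.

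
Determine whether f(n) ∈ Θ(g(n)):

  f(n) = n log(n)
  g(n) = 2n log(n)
True

f(n) = n log(n) and g(n) = 2n log(n) are both O(n log n).
Since they have the same asymptotic growth rate, f(n) = Θ(g(n)) is true.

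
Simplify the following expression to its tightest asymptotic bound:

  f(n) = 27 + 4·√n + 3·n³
Θ(n³)

Order the terms by growth rate: 27 ≺ 4·√n ≺ 3·n³.
The fastest-growing term 3·n³ dominates as n → ∞; dropping its constant factor gives Θ(n³).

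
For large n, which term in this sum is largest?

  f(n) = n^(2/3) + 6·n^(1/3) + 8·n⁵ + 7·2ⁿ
7·2ⁿ

Looking at each term:
  - n^(2/3) is O(n^(2/3))
  - 6·n^(1/3) is O(n^(1/3))
  - 8·n⁵ is O(n⁵)
  - 7·2ⁿ is O(2ⁿ)

The term 7·2ⁿ (O(2ⁿ)) grows fastest and dominates all others.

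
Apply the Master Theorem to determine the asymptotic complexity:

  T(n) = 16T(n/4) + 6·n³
Θ(n³)

Master Theorem: a = 16, b = 4, f(n) = 6·n³.
Compute the critical exponent d = log₄(16) = 2.
Compare f(n) = Θ(n³) against n^d:
  k = 3 > d = 2, so f(n) = Ω(n^(d+ε)) — Case 3.
  Regularity: a·(n/b)^3/n^3 = a/b^3 = 16/64 < 1 ✓.
  The top-level work dominates: T(n) = Θ(f(n)) = Θ(n³).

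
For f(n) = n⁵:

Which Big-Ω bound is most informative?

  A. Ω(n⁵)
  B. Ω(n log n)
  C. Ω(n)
A

f(n) = n⁵ is Ω(n⁵).
All listed options are valid Big-Ω bounds (lower bounds),
but Ω(n⁵) is the tightest (largest valid bound).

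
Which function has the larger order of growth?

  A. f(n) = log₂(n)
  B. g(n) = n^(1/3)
B

f(n) = log₂(n) is O(log n), while g(n) = n^(1/3) is O(n^(1/3)).
Since O(n^(1/3)) grows faster than O(log n), g(n) dominates.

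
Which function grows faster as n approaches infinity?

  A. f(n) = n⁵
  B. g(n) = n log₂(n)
A

f(n) = n⁵ is O(n⁵), while g(n) = n log₂(n) is O(n log n).
Since O(n⁵) grows faster than O(n log n), f(n) dominates.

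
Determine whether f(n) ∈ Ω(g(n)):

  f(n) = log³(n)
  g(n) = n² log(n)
False

f(n) = log³(n) is O(log³ n), and g(n) = n² log(n) is O(n² log n).
Since O(log³ n) grows slower than O(n² log n), f(n) = Ω(g(n)) is false.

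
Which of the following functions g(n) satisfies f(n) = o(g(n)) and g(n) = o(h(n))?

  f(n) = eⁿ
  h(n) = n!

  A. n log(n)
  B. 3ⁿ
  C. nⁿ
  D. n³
B

We need g(n) with eⁿ = o(g(n)) and g(n) = o(n!), i.e. O(eⁿ) ≺ g ≺ O(n!).
Check each option:
  A. n log(n) — O(n log n) does not grow strictly faster than f(n)
  B. 3ⁿ — O(3ⁿ) is strictly between O(eⁿ) and O(n!) ✓
  C. nⁿ — O(nⁿ) does not grow strictly slower than h(n)
  D. n³ — O(n³) does not grow strictly faster than f(n)

Only option B (3ⁿ) lies strictly between.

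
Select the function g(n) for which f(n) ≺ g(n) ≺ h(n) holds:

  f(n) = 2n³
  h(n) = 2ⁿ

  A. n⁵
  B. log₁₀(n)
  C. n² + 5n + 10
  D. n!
A

We need g(n) with 2n³ = o(g(n)) and g(n) = o(2ⁿ), i.e. O(n³) ≺ g ≺ O(2ⁿ).
Check each option:
  A. n⁵ — O(n⁵) is strictly between O(n³) and O(2ⁿ) ✓
  B. log₁₀(n) — O(log n) does not grow strictly faster than f(n)
  C. n² + 5n + 10 — O(n²) does not grow strictly faster than f(n)
  D. n! — O(n!) does not grow strictly slower than h(n)

Only option A (n⁵) lies strictly between.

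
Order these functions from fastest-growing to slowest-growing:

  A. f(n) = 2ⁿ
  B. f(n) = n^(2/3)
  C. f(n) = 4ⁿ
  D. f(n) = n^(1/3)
C > A > B > D

Comparing growth rates:
C = 4ⁿ is O(4ⁿ)
A = 2ⁿ is O(2ⁿ)
B = n^(2/3) is O(n^(2/3))
D = n^(1/3) is O(n^(1/3))

Therefore, the order from fastest to slowest is: C > A > B > D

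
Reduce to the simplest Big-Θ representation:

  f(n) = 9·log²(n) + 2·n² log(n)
Θ(n² log n)

Order the terms by growth rate: 9·log²(n) ≺ 2·n² log(n).
The fastest-growing term 2·n² log(n) dominates as n → ∞; dropping its constant factor gives Θ(n² log n).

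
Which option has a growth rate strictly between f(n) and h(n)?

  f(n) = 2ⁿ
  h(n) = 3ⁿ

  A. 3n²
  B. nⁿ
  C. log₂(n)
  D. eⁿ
D

We need g(n) with 2ⁿ = o(g(n)) and g(n) = o(3ⁿ), i.e. O(2ⁿ) ≺ g ≺ O(3ⁿ).
Check each option:
  A. 3n² — O(n²) does not grow strictly faster than f(n)
  B. nⁿ — O(nⁿ) does not grow strictly slower than h(n)
  C. log₂(n) — O(log n) does not grow strictly faster than f(n)
  D. eⁿ — O(eⁿ) is strictly between O(2ⁿ) and O(3ⁿ) ✓

Only option D (eⁿ) lies strictly between.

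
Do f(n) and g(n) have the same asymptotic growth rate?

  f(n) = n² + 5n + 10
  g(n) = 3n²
True

f(n) = n² + 5n + 10 and g(n) = 3n² are both O(n²).
Since they have the same asymptotic growth rate, f(n) = Θ(g(n)) is true.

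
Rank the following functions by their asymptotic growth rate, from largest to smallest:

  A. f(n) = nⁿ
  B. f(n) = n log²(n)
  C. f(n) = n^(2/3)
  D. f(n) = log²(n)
A > B > C > D

Comparing growth rates:
A = nⁿ is O(nⁿ)
B = n log²(n) is O(n log² n)
C = n^(2/3) is O(n^(2/3))
D = log²(n) is O(log² n)

Therefore, the order from fastest to slowest is: A > B > C > D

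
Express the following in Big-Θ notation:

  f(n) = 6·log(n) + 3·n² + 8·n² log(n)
Θ(n² log n)

Order the terms by growth rate: 6·log(n) ≺ 3·n² ≺ 8·n² log(n).
The fastest-growing term 8·n² log(n) dominates as n → ∞; dropping its constant factor gives Θ(n² log n).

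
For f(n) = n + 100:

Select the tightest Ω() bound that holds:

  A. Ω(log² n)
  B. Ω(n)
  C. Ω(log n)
B

f(n) = n + 100 is Ω(n).
All listed options are valid Big-Ω bounds (lower bounds),
but Ω(n) is the tightest (largest valid bound).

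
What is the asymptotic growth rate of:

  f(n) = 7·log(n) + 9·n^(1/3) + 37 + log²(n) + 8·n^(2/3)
Θ(n^(2/3))

Order the terms by growth rate: 37 ≺ 7·log(n) ≺ log²(n) ≺ 9·n^(1/3) ≺ 8·n^(2/3).
The fastest-growing term 8·n^(2/3) dominates as n → ∞; dropping its constant factor gives Θ(n^(2/3)).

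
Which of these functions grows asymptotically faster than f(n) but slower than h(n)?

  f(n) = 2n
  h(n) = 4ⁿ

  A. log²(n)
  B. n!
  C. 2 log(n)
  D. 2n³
D

We need g(n) with 2n = o(g(n)) and g(n) = o(4ⁿ), i.e. O(n) ≺ g ≺ O(4ⁿ).
Check each option:
  A. log²(n) — O(log² n) does not grow strictly faster than f(n)
  B. n! — O(n!) does not grow strictly slower than h(n)
  C. 2 log(n) — O(log n) does not grow strictly faster than f(n)
  D. 2n³ — O(n³) is strictly between O(n) and O(4ⁿ) ✓

Only option D (2n³) lies strictly between.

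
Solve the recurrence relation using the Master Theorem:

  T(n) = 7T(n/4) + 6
Θ(n^log₄(7))

Master Theorem: a = 7, b = 4, f(n) = 6.
Compute the critical exponent d = log₄(7) = 1.404.
Compare f(n) = Θ(1) against n^d:
  k = 0 < d = 1.404, so f(n) = O(n^(d-ε)) — Case 1.
  The recursion cost dominates: T(n) = Θ(n^d) = Θ(n^log₄(7)).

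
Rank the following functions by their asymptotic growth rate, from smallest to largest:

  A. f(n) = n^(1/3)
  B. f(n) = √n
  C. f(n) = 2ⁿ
A < B < C

Comparing growth rates:
A = n^(1/3) is O(n^(1/3))
B = √n is O(√n)
C = 2ⁿ is O(2ⁿ)

Therefore, the order from slowest to fastest is: A < B < C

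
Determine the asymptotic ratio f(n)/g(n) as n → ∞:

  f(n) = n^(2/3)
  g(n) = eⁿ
0

Since n^(2/3) (O(n^(2/3))) grows slower than eⁿ (O(eⁿ)),
the ratio f(n)/g(n) → 0 as n → ∞.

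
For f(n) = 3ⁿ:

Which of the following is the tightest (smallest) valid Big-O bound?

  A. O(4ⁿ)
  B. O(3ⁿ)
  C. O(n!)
B

f(n) = 3ⁿ is O(3ⁿ).
All listed options are valid Big-O bounds (upper bounds),
but O(3ⁿ) is the tightest (smallest valid bound).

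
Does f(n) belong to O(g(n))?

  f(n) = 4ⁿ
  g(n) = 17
False

f(n) = 4ⁿ is O(4ⁿ), and g(n) = 17 is O(1).
Since O(4ⁿ) grows faster than O(1), f(n) = O(g(n)) is false.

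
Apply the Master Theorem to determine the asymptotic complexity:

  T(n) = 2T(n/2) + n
Θ(n log n)

Master Theorem: a = 2, b = 2, f(n) = n.
Compute the critical exponent d = log₂(2) = 1.
Compare f(n) = Θ(n) against n^d:
  k = 1 = d, so f(n) = Θ(n^d) — Case 2.
  Work is balanced across levels: T(n) = Θ(n^d log n) = Θ(n log n).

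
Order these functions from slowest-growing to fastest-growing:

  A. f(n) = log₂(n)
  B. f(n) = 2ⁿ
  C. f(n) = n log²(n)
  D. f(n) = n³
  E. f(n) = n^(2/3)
A < E < C < D < B

Comparing growth rates:
A = log₂(n) is O(log n)
E = n^(2/3) is O(n^(2/3))
C = n log²(n) is O(n log² n)
D = n³ is O(n³)
B = 2ⁿ is O(2ⁿ)

Therefore, the order from slowest to fastest is: A < E < C < D < B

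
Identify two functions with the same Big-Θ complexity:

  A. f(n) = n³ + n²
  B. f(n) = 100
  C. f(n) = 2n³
A and C

Examining each function:
  A. n³ + n² is O(n³)
  B. 100 is O(1)
  C. 2n³ is O(n³)

Functions A and C both have the same complexity class.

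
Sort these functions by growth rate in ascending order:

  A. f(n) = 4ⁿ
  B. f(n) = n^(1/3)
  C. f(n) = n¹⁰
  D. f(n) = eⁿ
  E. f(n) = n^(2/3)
B < E < C < D < A

Comparing growth rates:
B = n^(1/3) is O(n^(1/3))
E = n^(2/3) is O(n^(2/3))
C = n¹⁰ is O(n¹⁰)
D = eⁿ is O(eⁿ)
A = 4ⁿ is O(4ⁿ)

Therefore, the order from slowest to fastest is: B < E < C < D < A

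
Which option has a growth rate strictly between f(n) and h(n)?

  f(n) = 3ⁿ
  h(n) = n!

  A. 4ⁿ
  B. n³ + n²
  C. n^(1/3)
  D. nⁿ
A

We need g(n) with 3ⁿ = o(g(n)) and g(n) = o(n!), i.e. O(3ⁿ) ≺ g ≺ O(n!).
Check each option:
  A. 4ⁿ — O(4ⁿ) is strictly between O(3ⁿ) and O(n!) ✓
  B. n³ + n² — O(n³) does not grow strictly faster than f(n)
  C. n^(1/3) — O(n^(1/3)) does not grow strictly faster than f(n)
  D. nⁿ — O(nⁿ) does not grow strictly slower than h(n)

Only option A (4ⁿ) lies strictly between.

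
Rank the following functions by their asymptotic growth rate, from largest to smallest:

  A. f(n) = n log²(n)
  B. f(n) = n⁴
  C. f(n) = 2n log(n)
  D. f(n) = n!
D > B > A > C

Comparing growth rates:
D = n! is O(n!)
B = n⁴ is O(n⁴)
A = n log²(n) is O(n log² n)
C = 2n log(n) is O(n log n)

Therefore, the order from fastest to slowest is: D > B > A > C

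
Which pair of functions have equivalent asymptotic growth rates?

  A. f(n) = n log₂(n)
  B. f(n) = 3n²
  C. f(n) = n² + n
B and C

Examining each function:
  A. n log₂(n) is O(n log n)
  B. 3n² is O(n²)
  C. n² + n is O(n²)

Functions B and C both have the same complexity class.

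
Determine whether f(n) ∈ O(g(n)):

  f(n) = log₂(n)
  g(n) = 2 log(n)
True

f(n) = log₂(n) and g(n) = 2 log(n) are both O(log n).
Big-O permits equal growth rates (f ≤ c·g for some c), so f(n) = O(g(n)) is true.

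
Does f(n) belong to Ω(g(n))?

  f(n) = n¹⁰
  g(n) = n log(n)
True

f(n) = n¹⁰ is O(n¹⁰), and g(n) = n log(n) is O(n log n).
Since O(n¹⁰) grows at least as fast as O(n log n), f(n) = Ω(g(n)) is true.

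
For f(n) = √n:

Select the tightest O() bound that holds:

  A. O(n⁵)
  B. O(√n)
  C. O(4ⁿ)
B

f(n) = √n is O(√n).
All listed options are valid Big-O bounds (upper bounds),
but O(√n) is the tightest (smallest valid bound).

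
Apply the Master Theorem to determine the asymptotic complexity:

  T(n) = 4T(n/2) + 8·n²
Θ(n² log n)

Master Theorem: a = 4, b = 2, f(n) = 8·n².
Compute the critical exponent d = log₂(4) = 2.
Compare f(n) = Θ(n²) against n^d:
  k = 2 = d, so f(n) = Θ(n^d) — Case 2.
  Work is balanced across levels: T(n) = Θ(n^d log n) = Θ(n² log n).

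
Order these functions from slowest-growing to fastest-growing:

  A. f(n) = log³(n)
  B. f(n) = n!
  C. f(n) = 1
C < A < B

Comparing growth rates:
C = 1 is O(1)
A = log³(n) is O(log³ n)
B = n! is O(n!)

Therefore, the order from slowest to fastest is: C < A < B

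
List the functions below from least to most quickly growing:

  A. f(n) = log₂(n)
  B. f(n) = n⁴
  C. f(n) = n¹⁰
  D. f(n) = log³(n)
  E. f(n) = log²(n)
A < E < D < B < C

Comparing growth rates:
A = log₂(n) is O(log n)
E = log²(n) is O(log² n)
D = log³(n) is O(log³ n)
B = n⁴ is O(n⁴)
C = n¹⁰ is O(n¹⁰)

Therefore, the order from slowest to fastest is: A < E < D < B < C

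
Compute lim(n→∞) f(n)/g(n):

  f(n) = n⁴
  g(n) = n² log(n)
∞

Since n⁴ (O(n⁴)) grows faster than n² log(n) (O(n² log n)),
the ratio f(n)/g(n) → ∞ as n → ∞.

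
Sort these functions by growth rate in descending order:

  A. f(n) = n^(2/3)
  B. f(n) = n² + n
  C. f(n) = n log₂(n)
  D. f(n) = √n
B > C > A > D

Comparing growth rates:
B = n² + n is O(n²)
C = n log₂(n) is O(n log n)
A = n^(2/3) is O(n^(2/3))
D = √n is O(√n)

Therefore, the order from fastest to slowest is: B > C > A > D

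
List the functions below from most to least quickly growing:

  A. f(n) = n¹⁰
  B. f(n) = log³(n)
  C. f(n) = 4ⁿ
C > A > B

Comparing growth rates:
C = 4ⁿ is O(4ⁿ)
A = n¹⁰ is O(n¹⁰)
B = log³(n) is O(log³ n)

Therefore, the order from fastest to slowest is: C > A > B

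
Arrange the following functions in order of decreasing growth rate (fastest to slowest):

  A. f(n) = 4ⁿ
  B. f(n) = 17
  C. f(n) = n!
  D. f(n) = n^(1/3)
C > A > D > B

Comparing growth rates:
C = n! is O(n!)
A = 4ⁿ is O(4ⁿ)
D = n^(1/3) is O(n^(1/3))
B = 17 is O(1)

Therefore, the order from fastest to slowest is: C > A > D > B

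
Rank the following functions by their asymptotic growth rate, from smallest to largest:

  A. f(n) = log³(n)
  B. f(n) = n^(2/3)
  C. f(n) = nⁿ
A < B < C

Comparing growth rates:
A = log³(n) is O(log³ n)
B = n^(2/3) is O(n^(2/3))
C = nⁿ is O(nⁿ)

Therefore, the order from slowest to fastest is: A < B < C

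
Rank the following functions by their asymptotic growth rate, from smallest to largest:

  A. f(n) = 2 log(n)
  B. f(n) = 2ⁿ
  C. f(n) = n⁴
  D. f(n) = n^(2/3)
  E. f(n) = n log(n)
A < D < E < C < B

Comparing growth rates:
A = 2 log(n) is O(log n)
D = n^(2/3) is O(n^(2/3))
E = n log(n) is O(n log n)
C = n⁴ is O(n⁴)
B = 2ⁿ is O(2ⁿ)

Therefore, the order from slowest to fastest is: A < D < E < C < B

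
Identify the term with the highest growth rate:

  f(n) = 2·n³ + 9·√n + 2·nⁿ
2·nⁿ

Looking at each term:
  - 2·n³ is O(n³)
  - 9·√n is O(√n)
  - 2·nⁿ is O(nⁿ)

The term 2·nⁿ (O(nⁿ)) grows fastest and dominates all others.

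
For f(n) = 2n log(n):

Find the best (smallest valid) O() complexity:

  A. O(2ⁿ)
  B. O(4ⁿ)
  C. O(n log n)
C

f(n) = 2n log(n) is O(n log n).
All listed options are valid Big-O bounds (upper bounds),
but O(n log n) is the tightest (smallest valid bound).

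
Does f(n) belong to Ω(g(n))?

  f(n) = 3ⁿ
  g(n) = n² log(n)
True

f(n) = 3ⁿ is O(3ⁿ), and g(n) = n² log(n) is O(n² log n).
Since O(3ⁿ) grows at least as fast as O(n² log n), f(n) = Ω(g(n)) is true.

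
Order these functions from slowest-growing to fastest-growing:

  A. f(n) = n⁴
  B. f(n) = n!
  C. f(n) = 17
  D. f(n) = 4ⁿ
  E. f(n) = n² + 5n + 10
C < E < A < D < B

Comparing growth rates:
C = 17 is O(1)
E = n² + 5n + 10 is O(n²)
A = n⁴ is O(n⁴)
D = 4ⁿ is O(4ⁿ)
B = n! is O(n!)

Therefore, the order from slowest to fastest is: C < E < A < D < B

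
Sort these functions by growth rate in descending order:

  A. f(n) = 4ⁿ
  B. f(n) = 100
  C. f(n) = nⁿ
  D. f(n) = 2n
C > A > D > B

Comparing growth rates:
C = nⁿ is O(nⁿ)
A = 4ⁿ is O(4ⁿ)
D = 2n is O(n)
B = 100 is O(1)

Therefore, the order from fastest to slowest is: C > A > D > B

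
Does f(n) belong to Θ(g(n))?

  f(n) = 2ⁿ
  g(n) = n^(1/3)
False

f(n) = 2ⁿ is O(2ⁿ), and g(n) = n^(1/3) is O(n^(1/3)).
Since they have different growth rates, f(n) = Θ(g(n)) is false.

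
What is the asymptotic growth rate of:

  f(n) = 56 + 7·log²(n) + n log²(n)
Θ(n log² n)

Order the terms by growth rate: 56 ≺ 7·log²(n) ≺ n log²(n).
The fastest-growing term n log²(n) dominates as n → ∞; dropping its constant factor gives Θ(n log² n).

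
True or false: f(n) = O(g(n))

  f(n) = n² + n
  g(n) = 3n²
True

f(n) = n² + n and g(n) = 3n² are both O(n²).
Big-O permits equal growth rates (f ≤ c·g for some c), so f(n) = O(g(n)) is true.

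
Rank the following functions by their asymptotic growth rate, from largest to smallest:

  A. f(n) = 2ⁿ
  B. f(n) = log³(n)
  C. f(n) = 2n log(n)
A > C > B

Comparing growth rates:
A = 2ⁿ is O(2ⁿ)
C = 2n log(n) is O(n log n)
B = log³(n) is O(log³ n)

Therefore, the order from fastest to slowest is: A > C > B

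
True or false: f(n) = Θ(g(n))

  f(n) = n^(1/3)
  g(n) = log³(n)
False

f(n) = n^(1/3) is O(n^(1/3)), and g(n) = log³(n) is O(log³ n).
Since they have different growth rates, f(n) = Θ(g(n)) is false.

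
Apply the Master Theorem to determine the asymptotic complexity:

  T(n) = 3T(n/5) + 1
Θ(n^log₅(3))

Master Theorem: a = 3, b = 5, f(n) = 1.
Compute the critical exponent d = log₅(3) = 0.683.
Compare f(n) = Θ(1) against n^d:
  k = 0 < d = 0.683, so f(n) = O(n^(d-ε)) — Case 1.
  The recursion cost dominates: T(n) = Θ(n^d) = Θ(n^log₅(3)).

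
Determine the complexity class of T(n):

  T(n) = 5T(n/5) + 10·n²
Θ(n²)

Master Theorem: a = 5, b = 5, f(n) = 10·n².
Compute the critical exponent d = log₅(5) = 1.
Compare f(n) = Θ(n²) against n^d:
  k = 2 > d = 1, so f(n) = Ω(n^(d+ε)) — Case 3.
  Regularity: a·(n/b)^2/n^2 = a/b^2 = 5/25 < 1 ✓.
  The top-level work dominates: T(n) = Θ(f(n)) = Θ(n²).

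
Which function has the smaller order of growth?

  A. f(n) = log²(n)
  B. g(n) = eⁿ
A

f(n) = log²(n) is O(log² n), while g(n) = eⁿ is O(eⁿ).
Since O(log² n) grows slower than O(eⁿ), f(n) is dominated.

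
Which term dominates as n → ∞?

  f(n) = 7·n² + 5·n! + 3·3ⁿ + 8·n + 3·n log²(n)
5·n!

Looking at each term:
  - 7·n² is O(n²)
  - 5·n! is O(n!)
  - 3·3ⁿ is O(3ⁿ)
  - 8·n is O(n)
  - 3·n log²(n) is O(n log² n)

The term 5·n! (O(n!)) grows fastest and dominates all others.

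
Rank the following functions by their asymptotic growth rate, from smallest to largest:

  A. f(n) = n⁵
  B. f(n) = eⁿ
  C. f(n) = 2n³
C < A < B

Comparing growth rates:
C = 2n³ is O(n³)
A = n⁵ is O(n⁵)
B = eⁿ is O(eⁿ)

Therefore, the order from slowest to fastest is: C < A < B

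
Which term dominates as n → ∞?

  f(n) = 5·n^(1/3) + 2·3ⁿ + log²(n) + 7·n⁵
2·3ⁿ

Looking at each term:
  - 5·n^(1/3) is O(n^(1/3))
  - 2·3ⁿ is O(3ⁿ)
  - log²(n) is O(log² n)
  - 7·n⁵ is O(n⁵)

The term 2·3ⁿ (O(3ⁿ)) grows fastest and dominates all others.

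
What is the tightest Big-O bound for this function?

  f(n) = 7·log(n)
O(log n)

The dominant term in 7·log(n) is 7·log(n), which is Θ(log n).
Constants are absorbed, so the tightest bound is O(log n).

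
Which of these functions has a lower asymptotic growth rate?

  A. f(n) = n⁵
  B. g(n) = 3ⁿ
A

f(n) = n⁵ is O(n⁵), while g(n) = 3ⁿ is O(3ⁿ).
Since O(n⁵) grows slower than O(3ⁿ), f(n) is dominated.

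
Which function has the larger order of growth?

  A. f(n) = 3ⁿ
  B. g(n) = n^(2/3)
A

f(n) = 3ⁿ is O(3ⁿ), while g(n) = n^(2/3) is O(n^(2/3)).
Since O(3ⁿ) grows faster than O(n^(2/3)), f(n) dominates.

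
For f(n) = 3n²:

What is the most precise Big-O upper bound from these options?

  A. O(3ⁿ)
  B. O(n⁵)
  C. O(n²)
C

f(n) = 3n² is O(n²).
All listed options are valid Big-O bounds (upper bounds),
but O(n²) is the tightest (smallest valid bound).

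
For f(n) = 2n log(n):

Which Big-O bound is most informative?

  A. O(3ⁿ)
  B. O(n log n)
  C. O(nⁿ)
B

f(n) = 2n log(n) is O(n log n).
All listed options are valid Big-O bounds (upper bounds),
but O(n log n) is the tightest (smallest valid bound).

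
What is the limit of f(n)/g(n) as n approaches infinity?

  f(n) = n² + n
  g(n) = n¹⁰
0

Since n² + n (O(n²)) grows slower than n¹⁰ (O(n¹⁰)),
the ratio f(n)/g(n) → 0 as n → ∞.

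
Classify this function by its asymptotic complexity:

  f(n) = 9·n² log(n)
O(n² log n)

The dominant term in 9·n² log(n) is 9·n² log(n), which is Θ(n² log n).
Constants are absorbed, so the tightest bound is O(n² log n).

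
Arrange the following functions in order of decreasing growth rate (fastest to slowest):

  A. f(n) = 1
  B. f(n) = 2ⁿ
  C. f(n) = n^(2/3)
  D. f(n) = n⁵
B > D > C > A

Comparing growth rates:
B = 2ⁿ is O(2ⁿ)
D = n⁵ is O(n⁵)
C = n^(2/3) is O(n^(2/3))
A = 1 is O(1)

Therefore, the order from fastest to slowest is: B > D > C > A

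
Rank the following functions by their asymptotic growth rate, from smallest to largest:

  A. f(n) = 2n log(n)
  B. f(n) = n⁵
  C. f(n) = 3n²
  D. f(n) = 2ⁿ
A < C < B < D

Comparing growth rates:
A = 2n log(n) is O(n log n)
C = 3n² is O(n²)
B = n⁵ is O(n⁵)
D = 2ⁿ is O(2ⁿ)

Therefore, the order from slowest to fastest is: A < C < B < D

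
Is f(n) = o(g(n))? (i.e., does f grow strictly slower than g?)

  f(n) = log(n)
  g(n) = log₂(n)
False

f(n) = log(n) is O(log n), and g(n) = log₂(n) is O(log n).
Since they have the same growth rate, f(n) = o(g(n)) is false.
(f = o(g) requires f to grow strictly slower, not equal.)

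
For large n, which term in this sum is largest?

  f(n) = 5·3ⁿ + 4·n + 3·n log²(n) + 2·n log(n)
5·3ⁿ

Looking at each term:
  - 5·3ⁿ is O(3ⁿ)
  - 4·n is O(n)
  - 3·n log²(n) is O(n log² n)
  - 2·n log(n) is O(n log n)

The term 5·3ⁿ (O(3ⁿ)) grows fastest and dominates all others.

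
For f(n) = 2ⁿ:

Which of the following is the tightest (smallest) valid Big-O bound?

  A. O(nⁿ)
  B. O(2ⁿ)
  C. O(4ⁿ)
B

f(n) = 2ⁿ is O(2ⁿ).
All listed options are valid Big-O bounds (upper bounds),
but O(2ⁿ) is the tightest (smallest valid bound).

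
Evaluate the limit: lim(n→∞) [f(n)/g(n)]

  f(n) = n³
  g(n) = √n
∞

Since n³ (O(n³)) grows faster than √n (O(√n)),
the ratio f(n)/g(n) → ∞ as n → ∞.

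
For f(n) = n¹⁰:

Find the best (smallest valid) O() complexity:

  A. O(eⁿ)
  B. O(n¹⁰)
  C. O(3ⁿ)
B

f(n) = n¹⁰ is O(n¹⁰).
All listed options are valid Big-O bounds (upper bounds),
but O(n¹⁰) is the tightest (smallest valid bound).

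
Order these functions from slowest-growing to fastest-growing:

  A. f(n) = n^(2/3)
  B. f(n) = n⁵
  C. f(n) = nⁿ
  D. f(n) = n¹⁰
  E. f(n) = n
A < E < B < D < C

Comparing growth rates:
A = n^(2/3) is O(n^(2/3))
E = n is O(n)
B = n⁵ is O(n⁵)
D = n¹⁰ is O(n¹⁰)
C = nⁿ is O(nⁿ)

Therefore, the order from slowest to fastest is: A < E < B < D < C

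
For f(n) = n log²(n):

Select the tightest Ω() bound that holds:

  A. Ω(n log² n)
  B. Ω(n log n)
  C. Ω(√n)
A

f(n) = n log²(n) is Ω(n log² n).
All listed options are valid Big-Ω bounds (lower bounds),
but Ω(n log² n) is the tightest (largest valid bound).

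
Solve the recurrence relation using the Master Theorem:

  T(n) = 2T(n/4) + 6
Θ(n^log₄(2))

Master Theorem: a = 2, b = 4, f(n) = 6.
Compute the critical exponent d = log₄(2) = 0.500.
Compare f(n) = Θ(1) against n^d:
  k = 0 < d = 0.500, so f(n) = O(n^(d-ε)) — Case 1.
  The recursion cost dominates: T(n) = Θ(n^d) = Θ(n^log₄(2)).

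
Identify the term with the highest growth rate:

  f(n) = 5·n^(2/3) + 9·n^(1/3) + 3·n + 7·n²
7·n²

Looking at each term:
  - 5·n^(2/3) is O(n^(2/3))
  - 9·n^(1/3) is O(n^(1/3))
  - 3·n is O(n)
  - 7·n² is O(n²)

The term 7·n² (O(n²)) grows fastest and dominates all others.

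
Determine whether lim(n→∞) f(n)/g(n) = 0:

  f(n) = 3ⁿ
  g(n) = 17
False

f(n) = 3ⁿ is O(3ⁿ), and g(n) = 17 is O(1).
Since O(3ⁿ) grows faster than or equal to O(1), f(n) = o(g(n)) is false.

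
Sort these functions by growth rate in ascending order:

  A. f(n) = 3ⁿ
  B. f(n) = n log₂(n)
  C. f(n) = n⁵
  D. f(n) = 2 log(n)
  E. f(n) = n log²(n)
D < B < E < C < A

Comparing growth rates:
D = 2 log(n) is O(log n)
B = n log₂(n) is O(n log n)
E = n log²(n) is O(n log² n)
C = n⁵ is O(n⁵)
A = 3ⁿ is O(3ⁿ)

Therefore, the order from slowest to fastest is: D < B < E < C < A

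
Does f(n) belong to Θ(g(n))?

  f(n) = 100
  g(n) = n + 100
False

f(n) = 100 is O(1), and g(n) = n + 100 is O(n).
Since they have different growth rates, f(n) = Θ(g(n)) is false.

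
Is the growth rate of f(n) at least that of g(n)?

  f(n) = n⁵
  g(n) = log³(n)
True

f(n) = n⁵ is O(n⁵), and g(n) = log³(n) is O(log³ n).
Since O(n⁵) grows at least as fast as O(log³ n), f(n) = Ω(g(n)) is true.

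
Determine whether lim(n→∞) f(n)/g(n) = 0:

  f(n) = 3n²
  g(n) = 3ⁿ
True

f(n) = 3n² is O(n²), and g(n) = 3ⁿ is O(3ⁿ).
Since O(n²) grows strictly slower than O(3ⁿ), f(n) = o(g(n)) is true.
This means lim(n→∞) f(n)/g(n) = 0.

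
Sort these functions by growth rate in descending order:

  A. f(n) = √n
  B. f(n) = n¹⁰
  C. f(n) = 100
B > A > C

Comparing growth rates:
B = n¹⁰ is O(n¹⁰)
A = √n is O(√n)
C = 100 is O(1)

Therefore, the order from fastest to slowest is: B > A > C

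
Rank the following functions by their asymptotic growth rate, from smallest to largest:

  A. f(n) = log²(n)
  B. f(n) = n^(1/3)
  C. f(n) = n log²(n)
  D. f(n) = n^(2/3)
A < B < D < C

Comparing growth rates:
A = log²(n) is O(log² n)
B = n^(1/3) is O(n^(1/3))
D = n^(2/3) is O(n^(2/3))
C = n log²(n) is O(n log² n)

Therefore, the order from slowest to fastest is: A < B < D < C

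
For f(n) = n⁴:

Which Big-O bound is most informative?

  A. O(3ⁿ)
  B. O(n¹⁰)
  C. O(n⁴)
C

f(n) = n⁴ is O(n⁴).
All listed options are valid Big-O bounds (upper bounds),
but O(n⁴) is the tightest (smallest valid bound).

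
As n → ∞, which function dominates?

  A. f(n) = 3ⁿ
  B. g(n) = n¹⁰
A

f(n) = 3ⁿ is O(3ⁿ), while g(n) = n¹⁰ is O(n¹⁰).
Since O(3ⁿ) grows faster than O(n¹⁰), f(n) dominates.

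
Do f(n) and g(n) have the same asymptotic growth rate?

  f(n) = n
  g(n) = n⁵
False

f(n) = n is O(n), and g(n) = n⁵ is O(n⁵).
Since they have different growth rates, f(n) = Θ(g(n)) is false.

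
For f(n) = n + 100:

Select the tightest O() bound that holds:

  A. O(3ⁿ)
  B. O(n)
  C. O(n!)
B

f(n) = n + 100 is O(n).
All listed options are valid Big-O bounds (upper bounds),
but O(n) is the tightest (smallest valid bound).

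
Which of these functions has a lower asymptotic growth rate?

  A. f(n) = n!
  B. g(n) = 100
B

f(n) = n! is O(n!), while g(n) = 100 is O(1).
Since O(1) grows slower than O(n!), g(n) is dominated.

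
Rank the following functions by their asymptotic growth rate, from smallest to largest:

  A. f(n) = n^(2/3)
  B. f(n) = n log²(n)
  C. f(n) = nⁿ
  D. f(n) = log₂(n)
D < A < B < C

Comparing growth rates:
D = log₂(n) is O(log n)
A = n^(2/3) is O(n^(2/3))
B = n log²(n) is O(n log² n)
C = nⁿ is O(nⁿ)

Therefore, the order from slowest to fastest is: D < A < B < C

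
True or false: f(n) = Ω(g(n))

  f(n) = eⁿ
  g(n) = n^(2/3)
True

f(n) = eⁿ is O(eⁿ), and g(n) = n^(2/3) is O(n^(2/3)).
Since O(eⁿ) grows at least as fast as O(n^(2/3)), f(n) = Ω(g(n)) is true.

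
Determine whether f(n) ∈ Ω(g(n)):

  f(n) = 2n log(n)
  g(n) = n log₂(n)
True

f(n) = 2n log(n) and g(n) = n log₂(n) are both O(n log n).
Big-Ω permits equal growth rates (f ≥ c·g for some c > 0), so f(n) = Ω(g(n)) is true.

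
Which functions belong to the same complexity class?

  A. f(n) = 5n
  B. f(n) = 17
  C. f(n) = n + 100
A and C

Examining each function:
  A. 5n is O(n)
  B. 17 is O(1)
  C. n + 100 is O(n)

Functions A and C both have the same complexity class.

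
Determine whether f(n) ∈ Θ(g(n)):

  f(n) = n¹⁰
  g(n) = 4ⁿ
False

f(n) = n¹⁰ is O(n¹⁰), and g(n) = 4ⁿ is O(4ⁿ).
Since they have different growth rates, f(n) = Θ(g(n)) is false.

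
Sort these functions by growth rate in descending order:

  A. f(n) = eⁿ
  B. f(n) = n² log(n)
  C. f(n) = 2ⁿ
A > C > B

Comparing growth rates:
A = eⁿ is O(eⁿ)
C = 2ⁿ is O(2ⁿ)
B = n² log(n) is O(n² log n)

Therefore, the order from fastest to slowest is: A > C > B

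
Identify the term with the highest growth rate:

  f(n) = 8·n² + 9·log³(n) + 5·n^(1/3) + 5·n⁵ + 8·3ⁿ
8·3ⁿ

Looking at each term:
  - 8·n² is O(n²)
  - 9·log³(n) is O(log³ n)
  - 5·n^(1/3) is O(n^(1/3))
  - 5·n⁵ is O(n⁵)
  - 8·3ⁿ is O(3ⁿ)

The term 8·3ⁿ (O(3ⁿ)) grows fastest and dominates all others.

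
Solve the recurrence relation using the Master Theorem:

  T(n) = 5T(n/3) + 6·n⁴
Θ(n⁴)

Master Theorem: a = 5, b = 3, f(n) = 6·n⁴.
Compute the critical exponent d = log₃(5) = 1.465.
Compare f(n) = Θ(n⁴) against n^d:
  k = 4 > d = 1.465, so f(n) = Ω(n^(d+ε)) — Case 3.
  Regularity: a·(n/b)^4/n^4 = a/b^4 = 5/81 < 1 ✓.
  The top-level work dominates: T(n) = Θ(f(n)) = Θ(n⁴).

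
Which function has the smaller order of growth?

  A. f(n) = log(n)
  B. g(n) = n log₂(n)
A

f(n) = log(n) is O(log n), while g(n) = n log₂(n) is O(n log n).
Since O(log n) grows slower than O(n log n), f(n) is dominated.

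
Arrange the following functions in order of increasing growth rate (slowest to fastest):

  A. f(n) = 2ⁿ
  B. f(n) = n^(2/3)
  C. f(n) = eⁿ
B < A < C

Comparing growth rates:
B = n^(2/3) is O(n^(2/3))
A = 2ⁿ is O(2ⁿ)
C = eⁿ is O(eⁿ)

Therefore, the order from slowest to fastest is: B < A < C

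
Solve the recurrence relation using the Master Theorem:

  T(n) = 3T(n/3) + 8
Θ(n)

Master Theorem: a = 3, b = 3, f(n) = 8.
Compute the critical exponent d = log₃(3) = 1.
Compare f(n) = Θ(1) against n^d:
  k = 0 < d = 1, so f(n) = O(n^(d-ε)) — Case 1.
  The recursion cost dominates: T(n) = Θ(n^d) = Θ(n).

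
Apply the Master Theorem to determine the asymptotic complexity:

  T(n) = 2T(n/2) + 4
Θ(n)

Master Theorem: a = 2, b = 2, f(n) = 4.
Compute the critical exponent d = log₂(2) = 1.
Compare f(n) = Θ(1) against n^d:
  k = 0 < d = 1, so f(n) = O(n^(d-ε)) — Case 1.
  The recursion cost dominates: T(n) = Θ(n^d) = Θ(n).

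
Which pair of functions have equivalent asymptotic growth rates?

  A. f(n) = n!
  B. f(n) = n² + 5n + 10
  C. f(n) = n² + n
B and C

Examining each function:
  A. n! is O(n!)
  B. n² + 5n + 10 is O(n²)
  C. n² + n is O(n²)

Functions B and C both have the same complexity class.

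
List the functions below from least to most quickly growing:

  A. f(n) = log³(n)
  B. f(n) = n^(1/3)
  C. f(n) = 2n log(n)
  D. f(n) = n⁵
A < B < C < D

Comparing growth rates:
A = log³(n) is O(log³ n)
B = n^(1/3) is O(n^(1/3))
C = 2n log(n) is O(n log n)
D = n⁵ is O(n⁵)

Therefore, the order from slowest to fastest is: A < B < C < D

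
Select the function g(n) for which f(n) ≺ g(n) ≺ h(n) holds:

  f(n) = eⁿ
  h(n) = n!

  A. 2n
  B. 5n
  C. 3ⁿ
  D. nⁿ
C

We need g(n) with eⁿ = o(g(n)) and g(n) = o(n!), i.e. O(eⁿ) ≺ g ≺ O(n!).
Check each option:
  A. 2n — O(n) does not grow strictly faster than f(n)
  B. 5n — O(n) does not grow strictly faster than f(n)
  C. 3ⁿ — O(3ⁿ) is strictly between O(eⁿ) and O(n!) ✓
  D. nⁿ — O(nⁿ) does not grow strictly slower than h(n)

Only option C (3ⁿ) lies strictly between.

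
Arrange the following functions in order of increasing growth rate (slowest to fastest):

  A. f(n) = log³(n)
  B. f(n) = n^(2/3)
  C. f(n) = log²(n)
C < A < B

Comparing growth rates:
C = log²(n) is O(log² n)
A = log³(n) is O(log³ n)
B = n^(2/3) is O(n^(2/3))

Therefore, the order from slowest to fastest is: C < A < B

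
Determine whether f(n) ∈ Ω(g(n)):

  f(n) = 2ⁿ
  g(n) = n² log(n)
True

f(n) = 2ⁿ is O(2ⁿ), and g(n) = n² log(n) is O(n² log n).
Since O(2ⁿ) grows at least as fast as O(n² log n), f(n) = Ω(g(n)) is true.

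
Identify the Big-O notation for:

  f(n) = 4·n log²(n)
O(n log² n)

The dominant term in 4·n log²(n) is 4·n log²(n), which is Θ(n log² n).
Constants are absorbed, so the tightest bound is O(n log² n).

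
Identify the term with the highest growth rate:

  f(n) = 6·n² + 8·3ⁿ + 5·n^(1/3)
8·3ⁿ

Looking at each term:
  - 6·n² is O(n²)
  - 8·3ⁿ is O(3ⁿ)
  - 5·n^(1/3) is O(n^(1/3))

The term 8·3ⁿ (O(3ⁿ)) grows fastest and dominates all others.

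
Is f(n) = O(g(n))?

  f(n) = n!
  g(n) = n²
False

f(n) = n! is O(n!), and g(n) = n² is O(n²).
Since O(n!) grows faster than O(n²), f(n) = O(g(n)) is false.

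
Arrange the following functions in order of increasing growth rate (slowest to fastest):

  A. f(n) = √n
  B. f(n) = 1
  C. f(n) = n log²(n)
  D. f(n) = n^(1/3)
B < D < A < C

Comparing growth rates:
B = 1 is O(1)
D = n^(1/3) is O(n^(1/3))
A = √n is O(√n)
C = n log²(n) is O(n log² n)

Therefore, the order from slowest to fastest is: B < D < A < C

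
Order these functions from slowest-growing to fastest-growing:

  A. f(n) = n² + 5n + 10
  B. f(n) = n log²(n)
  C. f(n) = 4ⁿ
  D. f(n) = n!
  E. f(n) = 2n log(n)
E < B < A < C < D

Comparing growth rates:
E = 2n log(n) is O(n log n)
B = n log²(n) is O(n log² n)
A = n² + 5n + 10 is O(n²)
C = 4ⁿ is O(4ⁿ)
D = n! is O(n!)

Therefore, the order from slowest to fastest is: E < B < A < C < D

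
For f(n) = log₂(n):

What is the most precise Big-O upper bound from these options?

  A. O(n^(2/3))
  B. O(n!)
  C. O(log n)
C

f(n) = log₂(n) is O(log n).
All listed options are valid Big-O bounds (upper bounds),
but O(log n) is the tightest (smallest valid bound).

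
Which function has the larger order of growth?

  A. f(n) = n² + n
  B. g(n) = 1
A

f(n) = n² + n is O(n²), while g(n) = 1 is O(1).
Since O(n²) grows faster than O(1), f(n) dominates.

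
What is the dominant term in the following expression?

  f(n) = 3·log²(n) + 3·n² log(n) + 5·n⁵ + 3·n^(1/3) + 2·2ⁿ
2·2ⁿ

Looking at each term:
  - 3·log²(n) is O(log² n)
  - 3·n² log(n) is O(n² log n)
  - 5·n⁵ is O(n⁵)
  - 3·n^(1/3) is O(n^(1/3))
  - 2·2ⁿ is O(2ⁿ)

The term 2·2ⁿ (O(2ⁿ)) grows fastest and dominates all others.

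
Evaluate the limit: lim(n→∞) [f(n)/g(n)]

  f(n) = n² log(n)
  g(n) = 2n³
0

Since n² log(n) (O(n² log n)) grows slower than 2n³ (O(n³)),
the ratio f(n)/g(n) → 0 as n → ∞.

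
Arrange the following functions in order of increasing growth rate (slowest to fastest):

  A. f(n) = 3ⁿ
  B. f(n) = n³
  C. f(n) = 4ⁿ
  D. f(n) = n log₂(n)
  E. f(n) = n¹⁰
D < B < E < A < C

Comparing growth rates:
D = n log₂(n) is O(n log n)
B = n³ is O(n³)
E = n¹⁰ is O(n¹⁰)
A = 3ⁿ is O(3ⁿ)
C = 4ⁿ is O(4ⁿ)

Therefore, the order from slowest to fastest is: D < B < E < A < C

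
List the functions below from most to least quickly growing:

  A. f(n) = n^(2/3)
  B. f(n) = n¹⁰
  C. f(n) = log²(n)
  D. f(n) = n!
D > B > A > C

Comparing growth rates:
D = n! is O(n!)
B = n¹⁰ is O(n¹⁰)
A = n^(2/3) is O(n^(2/3))
C = log²(n) is O(log² n)

Therefore, the order from fastest to slowest is: D > B > A > C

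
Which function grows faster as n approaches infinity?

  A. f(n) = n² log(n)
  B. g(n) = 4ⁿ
B

f(n) = n² log(n) is O(n² log n), while g(n) = 4ⁿ is O(4ⁿ).
Since O(4ⁿ) grows faster than O(n² log n), g(n) dominates.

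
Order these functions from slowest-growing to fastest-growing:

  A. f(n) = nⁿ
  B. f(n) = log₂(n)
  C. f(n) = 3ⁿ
B < C < A

Comparing growth rates:
B = log₂(n) is O(log n)
C = 3ⁿ is O(3ⁿ)
A = nⁿ is O(nⁿ)

Therefore, the order from slowest to fastest is: B < C < A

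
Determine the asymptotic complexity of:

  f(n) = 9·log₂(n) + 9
O(log n)

The dominant term in 9·log₂(n) + 9 is 9·log₂(n), which is Θ(log n).
Lower-order terms (9) are asymptotically negligible.
Constants are absorbed, so the tightest bound is O(log n).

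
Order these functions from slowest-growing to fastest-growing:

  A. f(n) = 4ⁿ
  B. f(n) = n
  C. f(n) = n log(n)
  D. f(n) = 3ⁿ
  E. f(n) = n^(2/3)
E < B < C < D < A

Comparing growth rates:
E = n^(2/3) is O(n^(2/3))
B = n is O(n)
C = n log(n) is O(n log n)
D = 3ⁿ is O(3ⁿ)
A = 4ⁿ is O(4ⁿ)

Therefore, the order from slowest to fastest is: E < B < C < D < A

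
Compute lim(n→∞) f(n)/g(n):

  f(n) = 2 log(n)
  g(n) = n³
0

Since 2 log(n) (O(log n)) grows slower than n³ (O(n³)),
the ratio f(n)/g(n) → 0 as n → ∞.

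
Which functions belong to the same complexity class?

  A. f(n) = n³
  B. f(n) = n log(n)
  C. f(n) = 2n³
A and C

Examining each function:
  A. n³ is O(n³)
  B. n log(n) is O(n log n)
  C. 2n³ is O(n³)

Functions A and C both have the same complexity class.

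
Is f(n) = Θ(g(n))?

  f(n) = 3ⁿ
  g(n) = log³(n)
False

f(n) = 3ⁿ is O(3ⁿ), and g(n) = log³(n) is O(log³ n).
Since they have different growth rates, f(n) = Θ(g(n)) is false.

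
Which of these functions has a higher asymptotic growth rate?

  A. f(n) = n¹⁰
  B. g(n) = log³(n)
A

f(n) = n¹⁰ is O(n¹⁰), while g(n) = log³(n) is O(log³ n).
Since O(n¹⁰) grows faster than O(log³ n), f(n) dominates.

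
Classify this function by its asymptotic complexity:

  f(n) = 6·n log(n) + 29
O(n log n)

The dominant term in 6·n log(n) + 29 is 6·n log(n), which is Θ(n log n).
Lower-order terms (29) are asymptotically negligible.
Constants are absorbed, so the tightest bound is O(n log n).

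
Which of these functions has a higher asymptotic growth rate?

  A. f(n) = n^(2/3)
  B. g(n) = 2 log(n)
A

f(n) = n^(2/3) is O(n^(2/3)), while g(n) = 2 log(n) is O(log n).
Since O(n^(2/3)) grows faster than O(log n), f(n) dominates.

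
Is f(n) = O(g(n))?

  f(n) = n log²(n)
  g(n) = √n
False

f(n) = n log²(n) is O(n log² n), and g(n) = √n is O(√n).
Since O(n log² n) grows faster than O(√n), f(n) = O(g(n)) is false.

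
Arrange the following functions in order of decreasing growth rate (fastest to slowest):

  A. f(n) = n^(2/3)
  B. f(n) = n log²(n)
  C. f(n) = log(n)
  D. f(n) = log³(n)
B > A > D > C

Comparing growth rates:
B = n log²(n) is O(n log² n)
A = n^(2/3) is O(n^(2/3))
D = log³(n) is O(log³ n)
C = log(n) is O(log n)

Therefore, the order from fastest to slowest is: B > A > D > C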